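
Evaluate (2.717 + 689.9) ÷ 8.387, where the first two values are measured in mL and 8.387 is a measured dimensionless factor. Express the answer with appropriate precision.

2.717 mL + 689.9 mL = 692.617 mL; the sum is limited to 1 decimal place (4 s.f.).
Carrying full precision, 692.617 ÷ 8.387 = 82.582210564… mL; 8.387 has 4 s.f., so the result keeps min(4, 4) = 4 s.f.
Rounded to 4 significant figures: 82.58 mL.

82.58 mL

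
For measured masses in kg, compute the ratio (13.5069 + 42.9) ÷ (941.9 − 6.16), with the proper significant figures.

0.0603

13.5069 + 42.9 = 56.4069, limited to 1 d.p. → 3 s.f.; 941.9 − 6.16 = 935.74, limited to 1 d.p. → 4 s.f.
Carrying full precision, 56.4069 ÷ 935.74 = 0.060280526642…; keep min(3, 4) = 3 s.f.
Rounded to 3 significant figures: 0.0603.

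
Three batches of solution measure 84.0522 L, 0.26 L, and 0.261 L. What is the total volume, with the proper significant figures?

84.57 L

84.0522 L + 0.26 L + 0.261 L = 84.5732 L.
Addition/subtraction keeps the fewest decimal places: 84.0522 → 4 decimal places, 0.26 → 2 decimal places, 0.261 → 3 decimal places; limit is 2.
Rounded to 2 decimal places: 84.57 L.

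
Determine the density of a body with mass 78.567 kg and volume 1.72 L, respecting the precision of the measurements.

45.7 kg/L

density = 78.567 kg ÷ 1.72 L = 45.6784883721… kg/L.
78.567 has 5 significant figures; 1.72 has 3.
Division/multiplication keeps the fewest: 3 significant figures.
Rounded: 45.7 kg/L.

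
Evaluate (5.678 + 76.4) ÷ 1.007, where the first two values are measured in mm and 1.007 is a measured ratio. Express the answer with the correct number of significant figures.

81.5 mm

5.678 mm + 76.4 mm = 82.078 mm; the sum is limited to 1 decimal place (3 s.f.).
Carrying full precision, 82.078 ÷ 1.007 = 81.5074478649… mm; 1.007 has 4 s.f., so the result keeps min(3, 4) = 3 s.f.
Rounded to 3 significant figures: 81.5 mm.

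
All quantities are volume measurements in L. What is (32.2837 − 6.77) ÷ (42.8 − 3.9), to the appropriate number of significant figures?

32.2837 − 6.77 = 25.5137, limited to 2 d.p. → 4 s.f.; 42.8 − 3.9 = 38.9, limited to 1 d.p. → 3 s.f.
Carrying full precision, 25.5137 ÷ 38.9 = 0.655879177378…; keep min(4, 3) = 3 s.f.
Rounded to 3 significant figures: 0.656.

0.656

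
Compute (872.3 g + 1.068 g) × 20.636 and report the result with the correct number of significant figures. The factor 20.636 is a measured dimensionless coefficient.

872.3 g + 1.068 g = 873.368 g; the sum is limited to 1 decimal place (4 s.f.).
Carrying full precision, 873.368 × 20.636 = 18022.822048 g; 20.636 has 5 s.f., so the result keeps min(4, 5) = 4 s.f.
Rounded to 4 significant figures: 1.802 × 10^4 g.

1.802 × 10^4 g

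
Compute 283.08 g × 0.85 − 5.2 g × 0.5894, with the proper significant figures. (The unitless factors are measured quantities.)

2.4 × 10² g

283.08 × 0.85 = 240.618 → 2.4 × 10² g (2 s.f., last digit at the 10^1 place).
5.2 × 0.5894 = 3.06488 → 3.1 g (2 s.f., last digit at the 10^-1 place).
Difference: 237.55312 g; keep the coarser place, 10^1.
Result: 2.4 × 10² g.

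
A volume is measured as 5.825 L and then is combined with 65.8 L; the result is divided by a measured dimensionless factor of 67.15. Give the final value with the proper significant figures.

5.825 L + 65.8 L = 71.625 L; the sum is limited to 1 decimal place (3 s.f.).
Carrying full precision, 71.625 ÷ 67.15 = 1.06664184661… L; 67.15 has 4 s.f., so the result keeps min(3, 4) = 3 s.f.
Rounded to 3 significant figures: 1.07 L.

1.07 L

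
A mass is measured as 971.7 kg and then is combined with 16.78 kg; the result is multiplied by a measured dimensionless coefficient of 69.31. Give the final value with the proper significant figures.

971.7 kg + 16.78 kg = 988.48 kg; the sum is limited to 1 decimal place (4 s.f.).
Carrying full precision, 988.48 × 69.31 = 68511.5488 kg; 69.31 has 4 s.f., so the result keeps min(4, 4) = 4 s.f.
Rounded to 4 significant figures: 6.851 × 10⁴ kg.

6.851 × 10⁴ kg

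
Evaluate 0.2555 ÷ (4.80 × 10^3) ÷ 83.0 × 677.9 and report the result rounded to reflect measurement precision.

4.35 × 10^-4

0.2555 ÷ (4.80 × 10^3) ÷ 83.0 × 677.9 = 0.000434747615462…
Multiplication/division keeps the fewest significant figures: 0.2555 → 4 s.f., 4.80 × 10^3 → 3 s.f., 83.0 → 3 s.f., 677.9 → 4 s.f.; limit is 3.
Rounded to 3 significant figures: 4.35 × 10^-4.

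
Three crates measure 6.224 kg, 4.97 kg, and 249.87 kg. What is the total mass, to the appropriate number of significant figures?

6.224 kg + 4.97 kg + 249.87 kg = 261.064 kg.
Addition/subtraction keeps the fewest decimal places: 6.224 → 3 decimal places, 4.97 → 2 decimal places, 249.87 → 2 decimal places; limit is 2.
Rounded to 2 decimal places: 261.06 kg.

261.06 kg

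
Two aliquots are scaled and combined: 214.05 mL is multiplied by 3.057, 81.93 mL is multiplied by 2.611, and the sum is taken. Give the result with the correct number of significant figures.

214.05 × 3.057 = 654.35085 → 654.4 mL (4 s.f., last digit at the 10^-1 place).
81.93 × 2.611 = 213.91923 → 213.9 mL (4 s.f., last digit at the 10^-1 place).
Sum: 868.27008 mL; keep the coarser place, 10^-1.
Result: 868.3 mL.

868.3 mL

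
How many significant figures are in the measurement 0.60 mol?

2

0.60: leading zeros are not significant; trailing zeros after a decimal point are significant.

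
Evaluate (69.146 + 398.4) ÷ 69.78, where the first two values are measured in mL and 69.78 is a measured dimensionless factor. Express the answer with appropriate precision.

6.700 mL

69.146 mL + 398.4 mL = 467.546 mL; the sum is limited to 1 decimal place (4 s.f.).
Carrying full precision, 467.546 ÷ 69.78 = 6.70028661508… mL; 69.78 has 4 s.f., so the result keeps min(4, 4) = 4 s.f.
Rounded to 4 significant figures: 6.700 mL.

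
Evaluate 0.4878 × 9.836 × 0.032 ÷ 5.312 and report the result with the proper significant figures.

0.029

0.4878 × 9.836 × 0.032 ÷ 5.312 = 0.0289036192771…
Multiplication/division keeps the fewest significant figures: 0.4878 → 4 s.f., 9.836 → 4 s.f., 0.032 → 2 s.f., 5.312 → 4 s.f.; limit is 2.
Rounded to 2 significant figures: 0.029.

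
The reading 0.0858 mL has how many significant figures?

3

0.0858: leading zeros are not significant.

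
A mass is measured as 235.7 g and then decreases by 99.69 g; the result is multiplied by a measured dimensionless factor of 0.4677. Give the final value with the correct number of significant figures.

63.61 g

235.7 g − 99.69 g = 136.01 g; the difference is limited to 1 decimal place (4 s.f.).
Carrying full precision, 136.01 × 0.4677 = 63.611877 g; 0.4677 has 4 s.f., so the result keeps min(4, 4) = 4 s.f.
Rounded to 4 significant figures: 63.61 g.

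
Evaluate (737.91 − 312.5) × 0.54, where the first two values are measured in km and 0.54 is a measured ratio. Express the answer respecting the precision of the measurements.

737.91 km − 312.5 km = 425.41 km; the difference is limited to 1 decimal place (4 s.f.).
Carrying full precision, 425.41 × 0.54 = 229.7214 km; 0.54 has 2 s.f., so the result keeps min(4, 2) = 2 s.f.
Rounded to 2 significant figures: 2.3 × 10^2 km.

2.3 × 10^2 km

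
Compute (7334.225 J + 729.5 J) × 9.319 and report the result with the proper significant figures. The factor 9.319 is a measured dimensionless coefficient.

7.515 × 10⁴ J

7334.225 J + 729.5 J = 8063.725 J; the sum is limited to 1 decimal place (5 s.f.).
Carrying full precision, 8063.725 × 9.319 = 75145.853275 J; 9.319 has 4 s.f., so the result keeps min(5, 4) = 4 s.f.
Rounded to 4 significant figures: 7.515 × 10⁴ J.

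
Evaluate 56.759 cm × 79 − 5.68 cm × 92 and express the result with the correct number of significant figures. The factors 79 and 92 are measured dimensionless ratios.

56.759 × 79 = 4483.961 → 4.5 × 10³ cm (2 s.f., last digit at the 10^2 place).
5.68 × 92 = 522.56 → 5.2 × 10² cm (2 s.f., last digit at the 10^1 place).
Difference: 3961.401 cm; keep the coarser place, 10^2.
Result: 4.0 × 10³ cm.

4.0 × 10³ cm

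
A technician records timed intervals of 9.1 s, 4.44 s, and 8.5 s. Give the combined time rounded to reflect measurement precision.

9.1 s + 4.44 s + 8.5 s = 22.04 s.
Addition/subtraction keeps the fewest decimal places: 9.1 → 1 decimal place, 4.44 → 2 decimal places, 8.5 → 1 decimal place; limit is 1.
Rounded to 1 decimal place: 22.0 s.

22.0 s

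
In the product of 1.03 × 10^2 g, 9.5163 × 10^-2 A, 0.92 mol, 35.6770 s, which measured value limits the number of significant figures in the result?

0.92 mol

1.03 × 10^2 g → 3 s.f.; 9.5163 × 10^-2 A → 5 s.f.; 0.92 mol → 2 s.f.; 35.6770 s → 6 s.f.
The fewest is 2 significant figures, from 0.92 mol.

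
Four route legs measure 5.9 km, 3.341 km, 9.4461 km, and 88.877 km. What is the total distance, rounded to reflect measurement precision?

1.076 × 10² km

5.9 km + 3.341 km + 9.4461 km + 88.877 km = 107.5641 km.
Addition/subtraction keeps the fewest decimal places: 5.9 → 1 decimal place, 3.341 → 3 decimal places, 9.4461 → 4 decimal places, 88.877 → 3 decimal places; limit is 1.
Rounded to 1 decimal place: 1.076 × 10² km.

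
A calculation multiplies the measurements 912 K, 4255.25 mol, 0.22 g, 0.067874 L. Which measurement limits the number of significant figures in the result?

912 K → 3 s.f.; 4255.25 mol → 6 s.f.; 0.22 g → 2 s.f.; 0.067874 L → 5 s.f.
The fewest is 2 significant figures, from 0.22 g.

0.22 g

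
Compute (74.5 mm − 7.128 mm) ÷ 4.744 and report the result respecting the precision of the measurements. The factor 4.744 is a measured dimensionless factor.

14.2 mm

74.5 mm − 7.128 mm = 67.372 mm; the difference is limited to 1 decimal place (3 s.f.).
Carrying full precision, 67.372 ÷ 4.744 = 14.2015177066… mm; 4.744 has 4 s.f., so the result keeps min(3, 4) = 3 s.f.
Rounded to 3 significant figures: 14.2 mm.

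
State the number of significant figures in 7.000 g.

4

7.000: trailing zeros after a decimal point are significant.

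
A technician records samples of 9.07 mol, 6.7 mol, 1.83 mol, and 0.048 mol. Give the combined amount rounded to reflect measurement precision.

17.6 mol

9.07 mol + 6.7 mol + 1.83 mol + 0.048 mol = 17.648 mol.
Addition/subtraction keeps the fewest decimal places: 9.07 → 2 decimal places, 6.7 → 1 decimal place, 1.83 → 2 decimal places, 0.048 → 3 decimal places; limit is 1.
Rounded to 1 decimal place: 17.6 mol.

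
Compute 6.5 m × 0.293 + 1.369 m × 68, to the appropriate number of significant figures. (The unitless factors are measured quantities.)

6.5 × 0.293 = 1.9045 → 1.9 m (2 s.f., last digit at the 10^-1 place).
1.369 × 68 = 93.092 → 93 m (2 s.f., last digit at the 10^0 place).
Sum: 94.9965 m; keep the coarser place, 10^0.
Result: 95 m.

95 m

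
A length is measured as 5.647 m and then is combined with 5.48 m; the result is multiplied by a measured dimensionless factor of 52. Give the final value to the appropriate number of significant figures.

5.8 × 10^2 m

5.647 m + 5.48 m = 11.127 m; the sum is limited to 2 decimal places (4 s.f.).
Carrying full precision, 11.127 × 52 = 578.604 m; 52 has 2 s.f., so the result keeps min(4, 2) = 2 s.f.
Rounded to 2 significant figures: 5.8 × 10^2 m.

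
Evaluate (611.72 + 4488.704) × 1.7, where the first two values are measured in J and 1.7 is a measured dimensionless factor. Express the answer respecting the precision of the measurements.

611.72 J + 4488.704 J = 5100.424 J; the sum is limited to 2 decimal places (6 s.f.).
Carrying full precision, 5100.424 × 1.7 = 8670.7208 J; 1.7 has 2 s.f., so the result keeps min(6, 2) = 2 s.f.
Rounded to 2 significant figures: 8.7 × 10³ J.

8.7 × 10³ J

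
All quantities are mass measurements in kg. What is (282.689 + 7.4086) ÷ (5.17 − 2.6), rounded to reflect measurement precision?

1.1 × 10²

282.689 + 7.4086 = 290.0976, limited to 3 d.p. → 6 s.f.; 5.17 − 2.6 = 2.57, limited to 1 d.p. → 2 s.f.
Carrying full precision, 290.0976 ÷ 2.57 = 112.87844358…; keep min(6, 2) = 2 s.f.
Rounded to 2 significant figures: 1.1 × 10².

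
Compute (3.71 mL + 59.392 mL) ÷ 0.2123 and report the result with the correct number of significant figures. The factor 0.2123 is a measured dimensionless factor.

297.2 mL

3.71 mL + 59.392 mL = 63.102 mL; the sum is limited to 2 decimal places (4 s.f.).
Carrying full precision, 63.102 ÷ 0.2123 = 297.230334432… mL; 0.2123 has 4 s.f., so the result keeps min(4, 4) = 4 s.f.
Rounded to 4 significant figures: 297.2 mL.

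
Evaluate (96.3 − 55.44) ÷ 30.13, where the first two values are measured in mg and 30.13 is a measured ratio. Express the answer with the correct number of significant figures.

1.36 mg

96.3 mg − 55.44 mg = 40.86 mg; the difference is limited to 1 decimal place (3 s.f.).
Carrying full precision, 40.86 ÷ 30.13 = 1.35612346499… mg; 30.13 has 4 s.f., so the result keeps min(3, 4) = 3 s.f.
Rounded to 3 significant figures: 1.36 mg.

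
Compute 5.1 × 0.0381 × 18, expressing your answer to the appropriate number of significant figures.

3.5

5.1 × 0.0381 × 18 = 3.49758
Multiplication/division keeps the fewest significant figures: 5.1 → 2 s.f., 0.0381 → 3 s.f., 18 → 2 s.f.; limit is 2.
Rounded to 2 significant figures: 3.5.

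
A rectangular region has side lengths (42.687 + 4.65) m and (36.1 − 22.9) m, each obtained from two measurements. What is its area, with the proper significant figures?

42.687 + 4.65 = 47.337, limited to 2 d.p. → 4 s.f.; 36.1 − 22.9 = 13.2, limited to 1 d.p. → 3 s.f.
Carrying full precision, 47.337 × 13.2 = 624.8484; keep min(4, 3) = 3 s.f.
Rounded to 3 significant figures: 6.25 × 10^2 m².

6.25 × 10^2 m²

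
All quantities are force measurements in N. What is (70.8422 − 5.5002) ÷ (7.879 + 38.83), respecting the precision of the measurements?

1.399

70.8422 − 5.5002 = 65.3420, limited to 4 d.p. → 6 s.f.; 7.879 + 38.83 = 46.709, limited to 2 d.p. → 4 s.f.
Carrying full precision, 65.3420 ÷ 46.709 = 1.398916697…; keep min(6, 4) = 4 s.f.
Rounded to 4 significant figures: 1.399.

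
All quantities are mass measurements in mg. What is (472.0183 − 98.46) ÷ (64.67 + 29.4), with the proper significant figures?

3.97

472.0183 − 98.46 = 373.5583, limited to 2 d.p. → 5 s.f.; 64.67 + 29.4 = 94.07, limited to 1 d.p. → 3 s.f.
Carrying full precision, 373.5583 ÷ 94.07 = 3.97106729032…; keep min(5, 3) = 3 s.f.
Rounded to 3 significant figures: 3.97.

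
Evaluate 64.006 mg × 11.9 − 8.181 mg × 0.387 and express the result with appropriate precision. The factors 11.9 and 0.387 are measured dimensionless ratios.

759 mg

64.006 × 11.9 = 761.6714 → 762 mg (3 s.f., last digit at the 10^0 place).
8.181 × 0.387 = 3.166047 → 3.17 mg (3 s.f., last digit at the 10^-2 place).
Difference: 758.505353 mg; keep the coarser place, 10^0.
Result: 759 mg.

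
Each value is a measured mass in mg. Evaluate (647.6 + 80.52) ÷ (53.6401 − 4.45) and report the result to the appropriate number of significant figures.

647.6 + 80.52 = 728.12, limited to 1 d.p. → 4 s.f.; 53.6401 − 4.45 = 49.1901, limited to 2 d.p. → 4 s.f.
Carrying full precision, 728.12 ÷ 49.1901 = 14.8021654764…; keep min(4, 4) = 4 s.f.
Rounded to 4 significant figures: 14.80.

14.80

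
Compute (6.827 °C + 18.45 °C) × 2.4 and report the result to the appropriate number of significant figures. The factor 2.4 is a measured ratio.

6.827 °C + 18.45 °C = 25.277 °C; the sum is limited to 2 decimal places (4 s.f.).
Carrying full precision, 25.277 × 2.4 = 60.6648 °C; 2.4 has 2 s.f., so the result keeps min(4, 2) = 2 s.f.
Rounded to 2 significant figures: 61 °C.

61 °C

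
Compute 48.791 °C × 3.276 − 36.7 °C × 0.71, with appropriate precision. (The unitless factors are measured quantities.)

48.791 × 3.276 = 159.839316 → 159.8 °C (4 s.f., last digit at the 10^-1 place).
36.7 × 0.71 = 26.057 → 26 °C (2 s.f., last digit at the 10^0 place).
Difference: 133.782316 °C; keep the coarser place, 10^0.
Result: 134 °C.

134 °C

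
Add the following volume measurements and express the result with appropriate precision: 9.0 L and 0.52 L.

9.0 L + 0.52 L = 9.52 L.
Addition/subtraction keeps the fewest decimal places: 9.0 → 1 decimal place, 0.52 → 2 decimal places; limit is 1.
Rounded to 1 decimal place: 9.5 L.

9.5 L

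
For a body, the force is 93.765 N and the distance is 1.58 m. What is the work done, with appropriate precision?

work done = 93.765 N × 1.58 m = 148.1487 J.
93.765 has 5 significant figures; 1.58 has 3.
Division/multiplication keeps the fewest: 3 significant figures.
Rounded: 148 J.

148 J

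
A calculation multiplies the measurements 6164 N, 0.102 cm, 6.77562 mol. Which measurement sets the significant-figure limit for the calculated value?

6164 N → 4 s.f.; 0.102 cm → 3 s.f.; 6.77562 mol → 6 s.f.
The fewest is 3 significant figures, from 0.102 cm.

0.102 cm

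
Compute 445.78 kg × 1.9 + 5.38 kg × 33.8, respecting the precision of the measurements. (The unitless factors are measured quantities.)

1.03 × 10^3 kg

445.78 × 1.9 = 846.982 → 8.5 × 10^2 kg (2 s.f., last digit at the 10^1 place).
5.38 × 33.8 = 181.844 → 182 kg (3 s.f., last digit at the 10^0 place).
Sum: 1028.826 kg; keep the coarser place, 10^1.
Result: 1.03 × 10^3 kg.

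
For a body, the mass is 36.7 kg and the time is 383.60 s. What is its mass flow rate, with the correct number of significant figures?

9.57 × 10⁻² kg/s

mass flow rate = 36.7 kg ÷ 383.60 s = 0.0956725755996… kg/s.
36.7 has 3 significant figures; 383.60 has 5.
Division/multiplication keeps the fewest: 3 significant figures.
Rounded: 9.57 × 10⁻² kg/s.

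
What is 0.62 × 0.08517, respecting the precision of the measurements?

0.62 × 0.08517 = 0.0528054
Multiplication/division keeps the fewest significant figures: 0.62 → 2 s.f., 0.08517 → 4 s.f.; limit is 2.
Rounded to 2 significant figures: 0.053.

0.053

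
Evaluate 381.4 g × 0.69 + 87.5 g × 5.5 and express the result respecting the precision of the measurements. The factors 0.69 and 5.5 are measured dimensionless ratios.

7.4 × 10² g

381.4 × 0.69 = 263.166 → 2.6 × 10² g (2 s.f., last digit at the 10^1 place).
87.5 × 5.5 = 481.25 → 4.8 × 10² g (2 s.f., last digit at the 10^1 place).
Sum: 744.416 g; keep the coarser place, 10^1.
Result: 7.4 × 10² g.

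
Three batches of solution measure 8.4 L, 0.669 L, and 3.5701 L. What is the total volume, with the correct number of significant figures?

12.6 L

8.4 L + 0.669 L + 3.5701 L = 12.6391 L.
Addition/subtraction keeps the fewest decimal places: 8.4 → 1 decimal place, 0.669 → 3 decimal places, 3.5701 → 4 decimal places; limit is 1.
Rounded to 1 decimal place: 12.6 L.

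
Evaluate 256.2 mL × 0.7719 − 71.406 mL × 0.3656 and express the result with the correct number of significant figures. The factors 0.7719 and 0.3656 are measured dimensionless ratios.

256.2 × 0.7719 = 197.76078 → 197.8 mL (4 s.f., last digit at the 10^-1 place).
71.406 × 0.3656 = 26.1060336 → 26.11 mL (4 s.f., last digit at the 10^-2 place).
Difference: 171.6547464 mL; keep the coarser place, 10^-1.
Result: 171.7 mL.

171.7 mL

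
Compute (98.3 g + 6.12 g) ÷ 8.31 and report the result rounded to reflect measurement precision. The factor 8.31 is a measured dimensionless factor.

12.6 g

98.3 g + 6.12 g = 104.42 g; the sum is limited to 1 decimal place (4 s.f.).
Carrying full precision, 104.42 ÷ 8.31 = 12.5655836342… g; 8.31 has 3 s.f., so the result keeps min(4, 3) = 3 s.f.
Rounded to 3 significant figures: 12.6 g.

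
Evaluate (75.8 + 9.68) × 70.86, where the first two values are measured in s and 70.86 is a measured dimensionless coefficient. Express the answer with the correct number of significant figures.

6.06 × 10^3 s

75.8 s + 9.68 s = 85.48 s; the sum is limited to 1 decimal place (3 s.f.).
Carrying full precision, 85.48 × 70.86 = 6057.1128 s; 70.86 has 4 s.f., so the result keeps min(3, 4) = 3 s.f.
Rounded to 3 significant figures: 6.06 × 10^3 s.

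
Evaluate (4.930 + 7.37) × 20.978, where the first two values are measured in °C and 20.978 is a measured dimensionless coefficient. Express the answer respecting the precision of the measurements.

4.930 °C + 7.37 °C = 12.300 °C; the sum is limited to 2 decimal places (4 s.f.).
Carrying full precision, 12.300 × 20.978 = 258.0294 °C; 20.978 has 5 s.f., so the result keeps min(4, 5) = 4 s.f.
Rounded to 4 significant figures: 258.0 °C.

258.0 °C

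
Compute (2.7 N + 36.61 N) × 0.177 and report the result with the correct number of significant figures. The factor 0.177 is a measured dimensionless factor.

2.7 N + 36.61 N = 39.31 N; the sum is limited to 1 decimal place (3 s.f.).
Carrying full precision, 39.31 × 0.177 = 6.95787 N; 0.177 has 3 s.f., so the result keeps min(3, 3) = 3 s.f.
Rounded to 3 significant figures: 6.96 N.

6.96 N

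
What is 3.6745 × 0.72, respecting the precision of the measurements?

3.6745 × 0.72 = 2.64564
Multiplication/division keeps the fewest significant figures: 3.6745 → 5 s.f., 0.72 → 2 s.f.; limit is 2.
Rounded to 2 significant figures: 2.6.

2.6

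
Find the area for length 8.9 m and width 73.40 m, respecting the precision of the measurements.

area = 8.9 m × 73.40 m = 653.26 m².
8.9 has 2 significant figures; 73.40 has 4.
Division/multiplication keeps the fewest: 2 significant figures.
Rounded: 6.5 × 10² m².

6.5 × 10² m²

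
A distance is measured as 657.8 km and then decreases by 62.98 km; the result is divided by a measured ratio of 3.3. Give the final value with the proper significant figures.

657.8 km − 62.98 km = 594.82 km; the difference is limited to 1 decimal place (4 s.f.).
Carrying full precision, 594.82 ÷ 3.3 = 180.248484848… km; 3.3 has 2 s.f., so the result keeps min(4, 2) = 2 s.f.
Rounded to 2 significant figures: 1.8 × 10² km.

1.8 × 10² km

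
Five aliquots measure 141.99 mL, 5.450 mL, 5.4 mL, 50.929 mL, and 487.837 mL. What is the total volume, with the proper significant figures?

141.99 mL + 5.450 mL + 5.4 mL + 50.929 mL + 487.837 mL = 691.606 mL.
Addition/subtraction keeps the fewest decimal places: 141.99 → 2 decimal places, 5.450 → 3 decimal places, 5.4 → 1 decimal place, 50.929 → 3 decimal places, 487.837 → 3 decimal places; limit is 1.
Rounded to 1 decimal place: 691.6 mL.

691.6 mL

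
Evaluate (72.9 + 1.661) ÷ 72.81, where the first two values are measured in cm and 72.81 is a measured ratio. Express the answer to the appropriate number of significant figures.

72.9 cm + 1.661 cm = 74.561 cm; the sum is limited to 1 decimal place (3 s.f.).
Carrying full precision, 74.561 ÷ 72.81 = 1.02404889438… cm; 72.81 has 4 s.f., so the result keeps min(3, 4) = 3 s.f.
Rounded to 3 significant figures: 1.02 cm.

1.02 cm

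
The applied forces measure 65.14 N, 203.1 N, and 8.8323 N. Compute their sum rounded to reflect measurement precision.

277.1 N

65.14 N + 203.1 N + 8.8323 N = 277.0723 N.
Addition/subtraction keeps the fewest decimal places: 65.14 → 2 decimal places, 203.1 → 1 decimal place, 8.8323 → 4 decimal places; limit is 1.
Rounded to 1 decimal place: 277.1 N.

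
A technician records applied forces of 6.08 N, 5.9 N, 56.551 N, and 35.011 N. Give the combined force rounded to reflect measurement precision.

103.5 N

6.08 N + 5.9 N + 56.551 N + 35.011 N = 103.542 N.
Addition/subtraction keeps the fewest decimal places: 6.08 → 2 decimal places, 5.9 → 1 decimal place, 56.551 → 3 decimal places, 35.011 → 3 decimal places; limit is 1.
Rounded to 1 decimal place: 103.5 N.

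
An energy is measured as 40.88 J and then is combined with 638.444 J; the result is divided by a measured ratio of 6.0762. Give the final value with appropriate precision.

40.88 J + 638.444 J = 679.324 J; the sum is limited to 2 decimal places (5 s.f.).
Carrying full precision, 679.324 ÷ 6.0762 = 111.80079655… J; 6.0762 has 5 s.f., so the result keeps min(5, 5) = 5 s.f.
Rounded to 5 significant figures: 111.80 J.

111.80 J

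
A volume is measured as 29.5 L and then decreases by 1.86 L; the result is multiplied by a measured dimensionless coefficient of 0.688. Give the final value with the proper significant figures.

29.5 L − 1.86 L = 27.64 L; the difference is limited to 1 decimal place (3 s.f.).
Carrying full precision, 27.64 × 0.688 = 19.01632 L; 0.688 has 3 s.f., so the result keeps min(3, 3) = 3 s.f.
Rounded to 3 significant figures: 19.0 L.

19.0 L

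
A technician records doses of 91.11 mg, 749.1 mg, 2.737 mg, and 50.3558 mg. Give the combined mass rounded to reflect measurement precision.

91.11 mg + 749.1 mg + 2.737 mg + 50.3558 mg = 893.3028 mg.
Addition/subtraction keeps the fewest decimal places: 91.11 → 2 decimal places, 749.1 → 1 decimal place, 2.737 → 3 decimal places, 50.3558 → 4 decimal places; limit is 1.
Rounded to 1 decimal place: 893.3 mg.

893.3 mg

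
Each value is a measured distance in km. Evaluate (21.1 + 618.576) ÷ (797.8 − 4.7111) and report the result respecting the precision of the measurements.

21.1 + 618.576 = 639.676, limited to 1 d.p. → 4 s.f.; 797.8 − 4.7111 = 793.0889, limited to 1 d.p. → 4 s.f.
Carrying full precision, 639.676 ÷ 793.0889 = 0.806562795167…; keep min(4, 4) = 4 s.f.
Rounded to 4 significant figures: 0.8066.

0.8066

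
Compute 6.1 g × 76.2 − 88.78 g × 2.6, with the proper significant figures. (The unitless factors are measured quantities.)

2.3 × 10² g

6.1 × 76.2 = 464.82 → 4.6 × 10² g (2 s.f., last digit at the 10^1 place).
88.78 × 2.6 = 230.828 → 2.3 × 10² g (2 s.f., last digit at the 10^1 place).
Difference: 233.992 g; keep the coarser place, 10^1.
Result: 2.3 × 10² g.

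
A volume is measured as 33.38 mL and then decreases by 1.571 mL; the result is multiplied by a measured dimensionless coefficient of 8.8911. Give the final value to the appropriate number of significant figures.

282.8 mL

33.38 mL − 1.571 mL = 31.809 mL; the difference is limited to 2 decimal places (4 s.f.).
Carrying full precision, 31.809 × 8.8911 = 282.8169999 mL; 8.8911 has 5 s.f., so the result keeps min(4, 5) = 4 s.f.
Rounded to 4 significant figures: 282.8 mL.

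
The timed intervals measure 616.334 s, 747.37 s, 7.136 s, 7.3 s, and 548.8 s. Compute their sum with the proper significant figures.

1926.9 s

616.334 s + 747.37 s + 7.136 s + 7.3 s + 548.8 s = 1926.940 s.
Addition/subtraction keeps the fewest decimal places: 616.334 → 3 decimal places, 747.37 → 2 decimal places, 7.136 → 3 decimal places, 7.3 → 1 decimal place, 548.8 → 1 decimal place; limit is 1.
Rounded to 1 decimal place: 1926.9 s.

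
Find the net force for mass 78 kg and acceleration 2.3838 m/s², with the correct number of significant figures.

net force = 78 kg × 2.3838 m/s² = 185.9364 N.
78 has 2 significant figures; 2.3838 has 5.
Division/multiplication keeps the fewest: 2 significant figures.
Rounded: 1.9 × 10^2 N.

1.9 × 10^2 N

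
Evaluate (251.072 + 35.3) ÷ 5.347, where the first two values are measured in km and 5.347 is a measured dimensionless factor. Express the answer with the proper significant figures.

53.56 km

251.072 km + 35.3 km = 286.372 km; the sum is limited to 1 decimal place (4 s.f.).
Carrying full precision, 286.372 ÷ 5.347 = 53.5575088835… km; 5.347 has 4 s.f., so the result keeps min(4, 4) = 4 s.f.
Rounded to 4 significant figures: 53.56 km.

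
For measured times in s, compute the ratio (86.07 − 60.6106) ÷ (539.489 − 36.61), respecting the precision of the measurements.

0.05063

86.07 − 60.6106 = 25.4594, limited to 2 d.p. → 4 s.f.; 539.489 − 36.61 = 502.879, limited to 2 d.p. → 5 s.f.
Carrying full precision, 25.4594 ÷ 502.879 = 0.0506272880753…; keep min(4, 5) = 4 s.f.
Rounded to 4 significant figures: 0.05063.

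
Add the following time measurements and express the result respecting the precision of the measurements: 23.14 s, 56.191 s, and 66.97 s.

23.14 s + 56.191 s + 66.97 s = 146.301 s.
Addition/subtraction keeps the fewest decimal places: 23.14 → 2 decimal places, 56.191 → 3 decimal places, 66.97 → 2 decimal places; limit is 2.
Rounded to 2 decimal places: 146.30 s.

146.30 s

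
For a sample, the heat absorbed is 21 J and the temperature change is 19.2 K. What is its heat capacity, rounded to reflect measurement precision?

heat capacity = 21 J ÷ 19.2 K = 1.09375 J/K.
21 has 2 significant figures; 19.2 has 3.
Division/multiplication keeps the fewest: 2 significant figures.
Rounded: 1.1 J/K.

1.1 J/K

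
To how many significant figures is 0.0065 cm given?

2

0.0065: leading zeros are not significant.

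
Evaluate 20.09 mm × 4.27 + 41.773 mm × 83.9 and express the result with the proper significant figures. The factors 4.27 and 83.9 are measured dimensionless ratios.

20.09 × 4.27 = 85.7843 → 85.8 mm (3 s.f., last digit at the 10^-1 place).
41.773 × 83.9 = 3504.7547 → 3.50 × 10^3 mm (3 s.f., last digit at the 10^1 place).
Sum: 3590.539 mm; keep the coarser place, 10^1.
Result: 3.59 × 10^3 mm.

3.59 × 10^3 mm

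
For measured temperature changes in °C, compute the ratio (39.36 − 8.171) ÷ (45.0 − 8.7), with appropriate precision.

39.36 − 8.171 = 31.189, limited to 2 d.p. → 4 s.f.; 45.0 − 8.7 = 36.3, limited to 1 d.p. → 3 s.f.
Carrying full precision, 31.189 ÷ 36.3 = 0.859201101928…; keep min(4, 3) = 3 s.f.
Rounded to 3 significant figures: 8.59 × 10⁻¹.

8.59 × 10⁻¹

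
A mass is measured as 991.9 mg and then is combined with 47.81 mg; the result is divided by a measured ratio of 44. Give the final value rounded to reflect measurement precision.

24 mg

991.9 mg + 47.81 mg = 1039.71 mg; the sum is limited to 1 decimal place (5 s.f.).
Carrying full precision, 1039.71 ÷ 44 = 23.6297727273… mg; 44 has 2 s.f., so the result keeps min(5, 2) = 2 s.f.
Rounded to 2 significant figures: 24 mg.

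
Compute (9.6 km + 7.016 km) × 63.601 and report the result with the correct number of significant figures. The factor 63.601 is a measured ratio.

9.6 km + 7.016 km = 16.616 km; the sum is limited to 1 decimal place (3 s.f.).
Carrying full precision, 16.616 × 63.601 = 1056.794216 km; 63.601 has 5 s.f., so the result keeps min(3, 5) = 3 s.f.
Rounded to 3 significant figures: 1.06 × 10³ km.

1.06 × 10³ km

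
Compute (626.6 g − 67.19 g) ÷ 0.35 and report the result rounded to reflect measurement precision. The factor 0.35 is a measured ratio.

1.6 × 10^3 g

626.6 g − 67.19 g = 559.41 g; the difference is limited to 1 decimal place (4 s.f.).
Carrying full precision, 559.41 ÷ 0.35 = 1598.31428571… g; 0.35 has 2 s.f., so the result keeps min(4, 2) = 2 s.f.
Rounded to 2 significant figures: 1.6 × 10^3 g.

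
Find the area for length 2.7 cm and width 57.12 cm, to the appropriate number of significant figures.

1.5 × 10^2 cm²

area = 2.7 cm × 57.12 cm = 154.224 cm².
2.7 has 2 significant figures; 57.12 has 4.
Division/multiplication keeps the fewest: 2 significant figures.
Rounded: 1.5 × 10^2 cm².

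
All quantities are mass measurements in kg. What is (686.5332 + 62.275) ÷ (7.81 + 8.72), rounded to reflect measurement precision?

45.30

686.5332 + 62.275 = 748.8082, limited to 3 d.p. → 6 s.f.; 7.81 + 8.72 = 16.53, limited to 2 d.p. → 4 s.f.
Carrying full precision, 748.8082 ÷ 16.53 = 45.2999516031…; keep min(6, 4) = 4 s.f.
Rounded to 4 significant figures: 45.30.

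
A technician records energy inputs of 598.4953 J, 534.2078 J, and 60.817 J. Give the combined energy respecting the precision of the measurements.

1193.520 J

598.4953 J + 534.2078 J + 60.817 J = 1193.5201 J.
Addition/subtraction keeps the fewest decimal places: 598.4953 → 4 decimal places, 534.2078 → 4 decimal places, 60.817 → 3 decimal places; limit is 3.
Rounded to 3 decimal places: 1193.520 J.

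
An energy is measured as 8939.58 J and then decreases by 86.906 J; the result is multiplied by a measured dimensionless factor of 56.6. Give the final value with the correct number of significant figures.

5.01 × 10⁵ J

8939.58 J − 86.906 J = 8852.674 J; the difference is limited to 2 decimal places (6 s.f.).
Carrying full precision, 8852.674 × 56.6 = 501061.3484 J; 56.6 has 3 s.f., so the result keeps min(6, 3) = 3 s.f.
Rounded to 3 significant figures: 5.01 × 10⁵ J.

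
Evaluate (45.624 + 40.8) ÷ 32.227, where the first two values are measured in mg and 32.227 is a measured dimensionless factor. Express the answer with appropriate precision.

2.68 mg

45.624 mg + 40.8 mg = 86.424 mg; the sum is limited to 1 decimal place (3 s.f.).
Carrying full precision, 86.424 ÷ 32.227 = 2.68172650262… mg; 32.227 has 5 s.f., so the result keeps min(3, 5) = 3 s.f.
Rounded to 3 significant figures: 2.68 mg.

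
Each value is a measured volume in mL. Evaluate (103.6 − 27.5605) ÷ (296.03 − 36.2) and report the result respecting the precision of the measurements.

103.6 − 27.5605 = 76.0395, limited to 1 d.p. → 3 s.f.; 296.03 − 36.2 = 259.83, limited to 1 d.p. → 4 s.f.
Carrying full precision, 76.0395 ÷ 259.83 = 0.292650964092…; keep min(3, 4) = 3 s.f.
Rounded to 3 significant figures: 0.293.

0.293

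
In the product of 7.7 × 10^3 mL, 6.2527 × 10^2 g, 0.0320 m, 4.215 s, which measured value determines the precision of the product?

7.7 × 10^3 mL

7.7 × 10^3 mL → 2 s.f.; 6.2527 × 10^2 g → 5 s.f.; 0.0320 m → 3 s.f.; 4.215 s → 4 s.f.
The fewest is 2 significant figures, from 7.7 × 10^3 mL.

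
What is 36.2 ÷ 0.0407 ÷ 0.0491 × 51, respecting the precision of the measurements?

36.2 ÷ 0.0407 ÷ 0.0491 × 51 = 923852.940146…
Multiplication/division keeps the fewest significant figures: 36.2 → 3 s.f., 0.0407 → 3 s.f., 0.0491 → 3 s.f., 51 → 2 s.f.; limit is 2.
Rounded to 2 significant figures: 9.2 × 10^5.

9.2 × 10^5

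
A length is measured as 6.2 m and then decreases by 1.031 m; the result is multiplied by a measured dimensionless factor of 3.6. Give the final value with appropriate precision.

19 m

6.2 m − 1.031 m = 5.169 m; the difference is limited to 1 decimal place (2 s.f.).
Carrying full precision, 5.169 × 3.6 = 18.6084 m; 3.6 has 2 s.f., so the result keeps min(2, 2) = 2 s.f.
Rounded to 2 significant figures: 19 m.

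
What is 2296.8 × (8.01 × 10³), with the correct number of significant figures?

1.84 × 10⁷

2296.8 × (8.01 × 10³) = 18397368
Multiplication/division keeps the fewest significant figures: 2296.8 → 5 s.f., 8.01 × 10³ → 3 s.f.; limit is 3.
Rounded to 3 significant figures: 1.84 × 10⁷.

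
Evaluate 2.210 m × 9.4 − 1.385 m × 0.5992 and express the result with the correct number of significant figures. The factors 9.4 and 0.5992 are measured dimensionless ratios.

2.210 × 9.4 = 20.774 → 21 m (2 s.f., last digit at the 10^0 place).
1.385 × 0.5992 = 0.829892 → 0.8299 m (4 s.f., last digit at the 10^-4 place).
Difference: 19.944108 m; keep the coarser place, 10^0.
Result: 20. m.

20. m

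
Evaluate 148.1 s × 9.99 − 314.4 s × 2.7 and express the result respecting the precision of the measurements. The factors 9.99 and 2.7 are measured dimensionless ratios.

148.1 × 9.99 = 1479.519 → 1.48 × 10³ s (3 s.f., last digit at the 10^1 place).
314.4 × 2.7 = 848.88 → 8.5 × 10² s (2 s.f., last digit at the 10^1 place).
Difference: 630.639 s; keep the coarser place, 10^1.
Result: 6.3 × 10² s.

6.3 × 10² s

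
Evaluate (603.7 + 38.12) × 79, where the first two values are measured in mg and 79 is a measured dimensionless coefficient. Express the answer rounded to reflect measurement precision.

5.1 × 10^4 mg

603.7 mg + 38.12 mg = 641.82 mg; the sum is limited to 1 decimal place (4 s.f.).
Carrying full precision, 641.82 × 79 = 50703.78 mg; 79 has 2 s.f., so the result keeps min(4, 2) = 2 s.f.
Rounded to 2 significant figures: 5.1 × 10^4 mg.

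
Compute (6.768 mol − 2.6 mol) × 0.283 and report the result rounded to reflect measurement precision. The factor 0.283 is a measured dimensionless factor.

6.768 mol − 2.6 mol = 4.168 mol; the difference is limited to 1 decimal place (2 s.f.).
Carrying full precision, 4.168 × 0.283 = 1.179544 mol; 0.283 has 3 s.f., so the result keeps min(2, 3) = 2 s.f.
Rounded to 2 significant figures: 1.2 mol.

1.2 mol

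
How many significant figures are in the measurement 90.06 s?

90.06: zeros between nonzero digits are significant.

4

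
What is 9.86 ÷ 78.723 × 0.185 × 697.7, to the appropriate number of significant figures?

9.86 ÷ 78.723 × 0.185 × 697.7 = 16.1664897171…
Multiplication/division keeps the fewest significant figures: 9.86 → 3 s.f., 78.723 → 5 s.f., 0.185 → 3 s.f., 697.7 → 4 s.f.; limit is 3.
Rounded to 3 significant figures: 16.2.

16.2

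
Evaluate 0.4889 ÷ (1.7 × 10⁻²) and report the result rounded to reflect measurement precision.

0.4889 ÷ (1.7 × 10⁻²) = 28.7588235294…
Multiplication/division keeps the fewest significant figures: 0.4889 → 4 s.f., 1.7 × 10⁻² → 2 s.f.; limit is 2.
Rounded to 2 significant figures: 29.

29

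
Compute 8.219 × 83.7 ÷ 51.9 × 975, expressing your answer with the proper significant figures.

1.29 × 10⁴

8.219 × 83.7 ÷ 51.9 × 975 = 12923.5460983…
Multiplication/division keeps the fewest significant figures: 8.219 → 4 s.f., 83.7 → 3 s.f., 51.9 → 3 s.f., 975 → 3 s.f.; limit is 3.
Rounded to 3 significant figures: 1.29 × 10⁴.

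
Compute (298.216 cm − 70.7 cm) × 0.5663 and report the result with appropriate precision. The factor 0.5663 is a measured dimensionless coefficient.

298.216 cm − 70.7 cm = 227.516 cm; the difference is limited to 1 decimal place (4 s.f.).
Carrying full precision, 227.516 × 0.5663 = 128.8423108 cm; 0.5663 has 4 s.f., so the result keeps min(4, 4) = 4 s.f.
Rounded to 4 significant figures: 128.8 cm.

128.8 cm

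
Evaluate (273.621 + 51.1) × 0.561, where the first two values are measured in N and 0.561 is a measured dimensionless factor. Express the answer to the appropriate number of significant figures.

182 N

273.621 N + 51.1 N = 324.721 N; the sum is limited to 1 decimal place (4 s.f.).
Carrying full precision, 324.721 × 0.561 = 182.168481 N; 0.561 has 3 s.f., so the result keeps min(4, 3) = 3 s.f.
Rounded to 3 significant figures: 182 N.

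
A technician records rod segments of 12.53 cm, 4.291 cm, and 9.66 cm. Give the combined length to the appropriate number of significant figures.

12.53 cm + 4.291 cm + 9.66 cm = 26.481 cm.
Addition/subtraction keeps the fewest decimal places: 12.53 → 2 decimal places, 4.291 → 3 decimal places, 9.66 → 2 decimal places; limit is 2.
Rounded to 2 decimal places: 26.48 cm.

26.48 cm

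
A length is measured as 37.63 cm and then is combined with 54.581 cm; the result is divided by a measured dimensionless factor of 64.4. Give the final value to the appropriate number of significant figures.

1.43 cm

37.63 cm + 54.581 cm = 92.211 cm; the sum is limited to 2 decimal places (4 s.f.).
Carrying full precision, 92.211 ÷ 64.4 = 1.43184782609… cm; 64.4 has 3 s.f., so the result keeps min(4, 3) = 3 s.f.
Rounded to 3 significant figures: 1.43 cm.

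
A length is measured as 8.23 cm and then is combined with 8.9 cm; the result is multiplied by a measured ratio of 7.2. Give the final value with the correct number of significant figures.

8.23 cm + 8.9 cm = 17.13 cm; the sum is limited to 1 decimal place (3 s.f.).
Carrying full precision, 17.13 × 7.2 = 123.336 cm; 7.2 has 2 s.f., so the result keeps min(3, 2) = 2 s.f.
Rounded to 2 significant figures: 1.2 × 10² cm.

1.2 × 10² cm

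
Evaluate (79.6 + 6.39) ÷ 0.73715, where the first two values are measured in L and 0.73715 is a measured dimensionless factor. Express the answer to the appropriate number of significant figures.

79.6 L + 6.39 L = 85.99 L; the sum is limited to 1 decimal place (3 s.f.).
Carrying full precision, 85.99 ÷ 0.73715 = 116.651970427… L; 0.73715 has 5 s.f., so the result keeps min(3, 5) = 3 s.f.
Rounded to 3 significant figures: 117 L.

117 L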